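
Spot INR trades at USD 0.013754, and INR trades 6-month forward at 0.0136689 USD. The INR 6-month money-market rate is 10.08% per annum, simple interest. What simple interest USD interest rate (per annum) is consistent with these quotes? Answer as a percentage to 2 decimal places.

T = 6/12 years.
CIP gives F = S · g_USD/g_INR, so g_USD/g_INR = 0.0136689/0.013754 = 0.9938127.
The INR side grows by 1 + 0.1008×6/12 = 1.050400.
Hence g_USD = 1.0439009.
r = (1.0439009 − 1)/(6/12) = 0.087802 → 8.78%.

8.78%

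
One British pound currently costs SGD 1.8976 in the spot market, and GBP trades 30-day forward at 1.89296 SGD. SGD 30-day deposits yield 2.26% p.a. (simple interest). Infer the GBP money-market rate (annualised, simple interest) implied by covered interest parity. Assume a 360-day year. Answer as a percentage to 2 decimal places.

T = 30/360 years.
F/S = 1.89296/1.8976 = 0.9975548 = (growth of SGD) / (growth of GBP).
SGD growth factor: 1 + 0.0226×30/360 = 1.0018833.
So the GBP growth factor = 1.0043391.
r = (1.0043391 − 1)/(30/360) = 0.052069 → 5.21%.

5.21%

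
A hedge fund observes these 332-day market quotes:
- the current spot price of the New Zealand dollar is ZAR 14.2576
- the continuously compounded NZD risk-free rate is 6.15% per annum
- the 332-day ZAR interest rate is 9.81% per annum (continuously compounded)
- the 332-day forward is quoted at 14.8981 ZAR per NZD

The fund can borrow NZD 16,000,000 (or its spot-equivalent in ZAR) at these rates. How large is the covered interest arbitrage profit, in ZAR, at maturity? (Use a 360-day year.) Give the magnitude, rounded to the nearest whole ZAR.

ZAR 2,557,743

T = 332/360 years.
Keep in NZD, deliver into the forward: 16,000,000·1.05835590041·14.8981 = ZAR 252,279,872.64.
Swap to ZAR now, deposit: 16,000,000·14.2576·1.09468866649 = ZAR 249,722,130.10.
The quoted forward overvalues NZD, so borrow ZAR, buy NZD at spot, deposit the NZD at 6.15%, and sell the proceeds forward at 14.8981.
The gap between the two covered legs is ZAR 2,557,743.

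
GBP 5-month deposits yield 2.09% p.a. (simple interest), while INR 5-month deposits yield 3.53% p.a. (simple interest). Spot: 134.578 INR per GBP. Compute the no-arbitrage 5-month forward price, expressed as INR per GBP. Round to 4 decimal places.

135.3785

T = 5/12 years.
INR growth factor: 1 + 0.0353×5/12 = 1.014708333.
GBP growth factor: 1 + 0.0209×5/12 = 1.008708333.
CIP: F = S · (grow INR)/(grow GBP) = 134.578 × 1.014708333/1.008708333 = 135.378497 INR per GBP.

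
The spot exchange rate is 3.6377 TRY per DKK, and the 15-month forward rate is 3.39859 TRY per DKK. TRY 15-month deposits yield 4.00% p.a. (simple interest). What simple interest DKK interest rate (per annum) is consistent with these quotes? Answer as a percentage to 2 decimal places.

9.91%

T = 15/12 years.
CIP gives F = S · g_TRY/g_DKK, so g_TRY/g_DKK = 3.39859/3.6377 = 0.9342689.
TRY growth factor: 1 + 0.0400×15/12 = 1.050000.
Hence g_DKK = 1.1238734.
(1.1238734 − 1)/T = 0.099099, i.e. 9.91%.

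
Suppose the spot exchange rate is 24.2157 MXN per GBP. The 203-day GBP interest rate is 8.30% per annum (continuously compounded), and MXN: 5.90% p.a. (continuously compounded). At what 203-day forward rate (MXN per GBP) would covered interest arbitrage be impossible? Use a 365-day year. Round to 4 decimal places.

23.8946

T = 203/365 years.
MXN accumulates by e^(0.0590×203/365) = 1.03335801.
GBP growth factor: e^(0.0830×203/365) = 1.04724368.
Forward (MXN per GBP) = 24.2157 × 1.03335801 / 1.04724368 = 23.894618.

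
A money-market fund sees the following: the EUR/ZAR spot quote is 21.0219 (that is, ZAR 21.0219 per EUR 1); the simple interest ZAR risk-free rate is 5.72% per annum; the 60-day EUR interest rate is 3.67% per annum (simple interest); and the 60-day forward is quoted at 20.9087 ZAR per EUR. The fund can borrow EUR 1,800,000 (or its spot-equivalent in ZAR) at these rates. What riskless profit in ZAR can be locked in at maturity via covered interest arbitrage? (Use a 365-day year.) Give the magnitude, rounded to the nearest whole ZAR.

ZAR 332,503

T = 60/365 years.
Invest the EUR and cover forward: 1,800,000 × 1.0060328767 × 20.9087 = ZAR 37,862,711.30.
Convert at spot and invest in ZAR: 1,800,000 × 21.0219 × 1.0094027397 = ZAR 38,195,214.22.
The quoted forward undervalues EUR, so borrow EUR, convert to ZAR at spot, deposit the ZAR at 5.72%, and buy EUR forward at 20.9087 to cover the loan.
Profit = 38,195,214.22 − 37,862,711.30 = ZAR 332,503.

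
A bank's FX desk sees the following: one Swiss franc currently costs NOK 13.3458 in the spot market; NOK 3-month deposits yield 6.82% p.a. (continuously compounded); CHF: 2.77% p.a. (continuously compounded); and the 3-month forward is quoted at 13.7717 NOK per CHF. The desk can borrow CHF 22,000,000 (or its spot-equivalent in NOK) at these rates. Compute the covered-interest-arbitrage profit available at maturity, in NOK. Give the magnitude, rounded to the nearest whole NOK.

T = 3/12 years.
Keep in CHF, deliver into the forward: 22,000,000·1.00694903326·13.7717 = NOK 305,082,800.03.
Swap to NOK now, deposit: 22,000,000·13.3458·1.01719618086 = NOK 298,656,529.39.
The quoted forward overvalues CHF, so borrow NOK, buy CHF at spot, deposit the CHF at 2.77%, and sell the proceeds forward at 13.7717.
Profit = 305,082,800.03 − 298,656,529.39 = NOK 6,426,271.

NOK 6,426,271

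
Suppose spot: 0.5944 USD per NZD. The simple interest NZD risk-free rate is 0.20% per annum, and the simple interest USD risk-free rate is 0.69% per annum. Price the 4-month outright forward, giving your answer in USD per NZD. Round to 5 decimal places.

0.59537

T = 4/12 years.
Growth of 1 USD over T: 1 + 0.0069×4/12 = 1.002300.
Growth of 1 NZD over T: 1 + 0.0020×4/12 = 1.0006667.
Forward (USD per NZD) = 0.5944 × 1.002300 / 1.0006667 = 0.5953702.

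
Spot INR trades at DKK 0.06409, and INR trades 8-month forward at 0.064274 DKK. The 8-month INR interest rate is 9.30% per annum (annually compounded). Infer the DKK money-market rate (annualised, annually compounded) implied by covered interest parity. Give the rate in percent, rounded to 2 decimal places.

T = 8/12 years.
CIP gives F = S · g_DKK/g_INR, so g_DKK/g_INR = 0.064274/0.06409 = 1.0028710.
The INR side grows by (1 + 0.0930)^(8/12) = 1.0610767.
That pins the DKK growth at 1.0641231.
r = 1.0641231^(12/8) − 1 = 0.097710 → 9.77%.

9.77%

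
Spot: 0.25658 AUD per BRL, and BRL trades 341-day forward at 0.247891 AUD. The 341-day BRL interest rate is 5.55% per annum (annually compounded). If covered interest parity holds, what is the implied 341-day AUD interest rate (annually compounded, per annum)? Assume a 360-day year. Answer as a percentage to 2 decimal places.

T = 341/360 years.
F/S = 0.247891/0.25658 = 0.9661353 = (growth of AUD) / (growth of BRL).
BRL growth factor: (1 + 0.0555)^(341/360) = 1.0524953.
That pins the AUD growth at 1.0168529.
r = 1.0168529^(360/341) − 1 = 0.017800 → 1.78%.

1.78%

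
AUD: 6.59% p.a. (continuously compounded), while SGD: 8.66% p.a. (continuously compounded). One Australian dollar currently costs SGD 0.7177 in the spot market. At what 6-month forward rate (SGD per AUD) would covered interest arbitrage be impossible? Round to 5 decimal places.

0.72517

T = 6/12 years.
SGD accumulates by e^(0.0866×6/12) = 1.0442511.
AUD accumulates by e^(0.0659×6/12) = 1.0334989.
So F = 0.7177 × 1.0442511 / 1.0334989 = 0.7251667 (SGD/AUD).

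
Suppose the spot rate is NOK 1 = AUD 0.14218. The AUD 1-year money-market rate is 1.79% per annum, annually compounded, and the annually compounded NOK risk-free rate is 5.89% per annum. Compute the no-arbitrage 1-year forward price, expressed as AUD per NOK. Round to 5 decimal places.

0.13667

T = 1 year.
AUD accumulates by (1 + 0.0179)^1 = 1.017900.
NOK accumulates by (1 + 0.0589)^1 = 1.058900.
CIP: F = S · (grow AUD)/(grow NOK) = 0.14218 × 1.017900/1.058900 = 0.1366749 AUD per NOK.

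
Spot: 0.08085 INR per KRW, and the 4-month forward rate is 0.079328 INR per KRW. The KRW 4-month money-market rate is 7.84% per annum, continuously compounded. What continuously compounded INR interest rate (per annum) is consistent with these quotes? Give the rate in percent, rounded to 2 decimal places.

2.14%

T = 4/12 years.
CIP gives F = S · g_INR/g_KRW, so g_INR/g_KRW = 0.079328/0.08085 = 0.9811750.
KRW growth factor: e^(0.0784×4/12) = 1.0264778.
That pins the INR growth at 1.0071544.
r = ln(1.0071544)/(4/12) = 0.021387 → 2.14%.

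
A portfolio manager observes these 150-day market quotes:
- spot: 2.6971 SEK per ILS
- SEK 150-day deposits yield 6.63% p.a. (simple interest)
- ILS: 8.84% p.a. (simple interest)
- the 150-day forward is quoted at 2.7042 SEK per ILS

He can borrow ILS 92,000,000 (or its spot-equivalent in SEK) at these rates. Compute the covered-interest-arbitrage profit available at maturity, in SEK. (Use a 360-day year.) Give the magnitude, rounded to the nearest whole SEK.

T = 150/360 years.
Route A — deposit ILS, sell forward: 92,000,000 × 1.03683333333 × 2.7042 = SEK 257,950,032.40.
Route B — convert at spot, deposit SEK: 92,000,000 × 2.6971 × 1.027625 = SEK 254,987,879.65.
The quoted forward overvalues ILS, so borrow SEK, buy ILS at spot, deposit the ILS at 8.84%, and sell the proceeds forward at 2.7042.
The gap between the two covered legs is SEK 2,962,153.

SEK 2,962,153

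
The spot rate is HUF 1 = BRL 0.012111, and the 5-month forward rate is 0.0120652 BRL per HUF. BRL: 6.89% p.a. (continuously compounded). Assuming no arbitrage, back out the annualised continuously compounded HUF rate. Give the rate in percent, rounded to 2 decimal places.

T = 5/12 years.
CIP gives F = S · g_BRL/g_HUF, so g_BRL/g_HUF = 0.0120652/0.012111 = 0.9962183.
The BRL side grows by e^(0.0689×5/12) = 1.0291244.
Hence g_HUF = 1.033031.
r = ln(1.033031)/(5/12) = 0.077993 → 7.80%.

7.80%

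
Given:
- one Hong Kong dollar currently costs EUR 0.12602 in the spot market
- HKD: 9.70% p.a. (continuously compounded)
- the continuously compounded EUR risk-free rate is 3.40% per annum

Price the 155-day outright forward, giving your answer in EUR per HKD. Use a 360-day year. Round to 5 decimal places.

T = 155/360 years.
EUR accumulates by e^(0.0340×155/360) = 1.0147466.
HKD accumulates by e^(0.0970×155/360) = 1.0426483.
CIP: F = S · (grow EUR)/(grow HKD) = 0.12602 × 1.0147466/1.0426483 = 0.1226477 EUR per HKD.

0.12265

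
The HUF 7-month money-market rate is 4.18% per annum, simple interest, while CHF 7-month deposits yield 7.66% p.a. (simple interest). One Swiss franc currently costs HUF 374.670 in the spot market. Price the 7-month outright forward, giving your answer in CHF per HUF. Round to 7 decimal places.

0.0027219

T = 7/12 years.
Growth of 1 HUF over T: 1 + 0.0418×7/12 = 1.0243833.
CHF accumulates by 1 + 0.0766×7/12 = 1.0446833.
So F = 374.67 × 1.0243833 / 1.0446833 = 367.3895 (HUF/CHF).
Quoted the other way: 1/367.3895 = 0.0027219 CHF per HUF.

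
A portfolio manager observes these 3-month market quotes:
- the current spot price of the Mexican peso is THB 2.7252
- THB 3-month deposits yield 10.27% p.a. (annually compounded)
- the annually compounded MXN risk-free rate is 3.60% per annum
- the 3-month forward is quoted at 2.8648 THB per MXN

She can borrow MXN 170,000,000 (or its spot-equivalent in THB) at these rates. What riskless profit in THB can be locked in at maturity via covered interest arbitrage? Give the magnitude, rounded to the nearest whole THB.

THB 16,594,822

T = 3/12 years.
Invest the MXN and cover forward: 170,000,000 × 1.00888099001 × 2.8648 = THB 491,341,184.23.
Convert at spot and invest in THB: 170,000,000 × 2.7252 × 1.02474154487 = THB 474,746,361.87.
The quoted forward overvalues MXN, so borrow THB, buy MXN at spot, deposit the MXN at 3.60%, and sell the proceeds forward at 2.8648.
The gap between the two covered legs is THB 16,594,822.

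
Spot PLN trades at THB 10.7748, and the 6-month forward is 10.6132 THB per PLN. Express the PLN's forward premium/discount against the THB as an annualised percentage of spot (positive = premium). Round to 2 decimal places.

T = 6/12 years.
PLN trades forward at -1.49980% vs spot over the period.
Per annum: -0.0149980 / (6/12) = -0.029996 = -3.00%.

-3.00%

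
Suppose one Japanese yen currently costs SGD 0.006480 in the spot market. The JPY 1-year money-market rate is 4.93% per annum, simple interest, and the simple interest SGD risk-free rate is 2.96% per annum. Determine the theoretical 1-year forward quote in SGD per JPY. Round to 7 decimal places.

0.0063583

T = 1 year.
SGD accumulates by 1 + 0.0296×1 = 1.029600.
JPY growth factor: 1 + 0.0493×1 = 1.049300.
Forward (SGD per JPY) = 0.00648 × 1.029600 / 1.049300 = 0.006358342.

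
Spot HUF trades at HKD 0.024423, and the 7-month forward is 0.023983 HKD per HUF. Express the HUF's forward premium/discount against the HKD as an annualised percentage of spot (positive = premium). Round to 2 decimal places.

T = 7/12 years.
HUF trades forward at -1.80158% vs spot over the period.
Per annum: -0.0180158 / (7/12) = -0.030884 = -3.09%.

-3.09%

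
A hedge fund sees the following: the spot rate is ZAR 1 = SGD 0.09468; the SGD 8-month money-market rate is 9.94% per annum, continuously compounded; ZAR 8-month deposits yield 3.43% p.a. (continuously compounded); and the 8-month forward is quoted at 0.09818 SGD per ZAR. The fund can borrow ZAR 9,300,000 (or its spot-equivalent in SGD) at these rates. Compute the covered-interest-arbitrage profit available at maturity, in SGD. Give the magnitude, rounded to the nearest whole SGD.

SGD 6,657

T = 8/12 years.
Route A — deposit ZAR, sell forward: 9,300,000 × 1.02313011 × 0.09818 = SGD 934,193.50.
Route B — convert at spot, deposit SGD: 9,300,000 × 0.09468 × 1.06851162 = SGD 940,850.13.
The quoted forward undervalues ZAR, so borrow ZAR, convert to SGD at spot, deposit the SGD at 9.94%, and buy ZAR forward at 0.09818 to cover the loan.
The gap between the two covered legs is SGD 6,657.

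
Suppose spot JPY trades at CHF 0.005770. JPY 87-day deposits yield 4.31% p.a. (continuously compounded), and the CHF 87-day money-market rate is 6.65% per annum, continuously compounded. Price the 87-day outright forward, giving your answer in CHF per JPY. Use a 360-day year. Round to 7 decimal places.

0.0058027

T = 87/360 years.
CHF growth factor: e^(0.0665×87/360) = 1.0162007.
JPY accumulates by e^(0.0431×87/360) = 1.0104703.
So F = 0.00577 × 1.0162007 / 1.0104703 = 0.005802722 (CHF/JPY).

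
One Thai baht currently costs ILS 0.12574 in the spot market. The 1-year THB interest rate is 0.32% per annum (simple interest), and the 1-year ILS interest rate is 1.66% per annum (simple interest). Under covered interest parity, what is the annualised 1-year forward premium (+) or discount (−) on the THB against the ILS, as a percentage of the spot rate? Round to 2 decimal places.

+1.34%

T = 1 year.
CIP forward (ILS per THB) = 0.12574 × 1.016600/1.003200 = 0.12741954.
Annualised premium = (F − S)/S × (1/T) = (0.12741954 − 0.12574)/0.12574 ÷ 1 = 1.34%.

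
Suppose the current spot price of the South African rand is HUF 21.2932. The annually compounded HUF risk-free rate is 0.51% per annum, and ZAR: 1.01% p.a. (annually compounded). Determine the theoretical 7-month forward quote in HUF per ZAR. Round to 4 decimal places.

T = 7/12 years.
HUF growth factor: (1 + 0.0051)^(7/12) = 1.00297185.
ZAR growth factor: (1 + 0.0101)^(7/12) = 1.00587933.
CIP: F = S · (grow HUF)/(grow ZAR) = 21.2932 × 1.00297185/1.00587933 = 21.231652 HUF per ZAR.

21.2317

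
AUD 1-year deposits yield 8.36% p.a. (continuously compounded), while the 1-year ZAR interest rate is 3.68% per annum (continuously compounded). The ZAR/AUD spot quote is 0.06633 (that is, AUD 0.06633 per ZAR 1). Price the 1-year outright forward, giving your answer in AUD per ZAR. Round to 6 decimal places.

0.069508

T = 1 year.
AUD growth factor: e^(0.0836×1) = 1.0871939.
ZAR growth factor: e^(0.0368×1) = 1.0374855.
So F = 0.06633 × 1.0871939 / 1.0374855 = 0.06950803 (AUD/ZAR).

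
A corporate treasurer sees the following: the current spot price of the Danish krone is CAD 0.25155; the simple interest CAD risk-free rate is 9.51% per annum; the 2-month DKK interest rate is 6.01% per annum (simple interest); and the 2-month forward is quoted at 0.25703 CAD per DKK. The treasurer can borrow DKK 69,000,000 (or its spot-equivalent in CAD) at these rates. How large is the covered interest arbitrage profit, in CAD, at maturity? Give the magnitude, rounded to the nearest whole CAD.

T = 2/12 years.
Route A — deposit DKK, sell forward: 69,000,000 × 1.0100166667 × 0.25703 = CAD 17,912,716.29.
Route B — convert at spot, deposit CAD: 69,000,000 × 0.25155 × 1.015850 = CAD 17,632,057.66.
The quoted forward overvalues DKK, so borrow CAD, buy DKK at spot, deposit the DKK at 6.01%, and sell the proceeds forward at 0.25703.
The gap between the two covered legs is CAD 280,659.

CAD 280,659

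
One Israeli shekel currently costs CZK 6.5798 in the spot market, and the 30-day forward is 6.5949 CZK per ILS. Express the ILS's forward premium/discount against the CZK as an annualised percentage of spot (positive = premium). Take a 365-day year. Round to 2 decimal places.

T = 30/365 years.
ILS trades forward at +0.22949% vs spot over the period.
Annualise by dividing by T: 0.0022949 / (30/365) = 0.027921 → 2.79%.

+2.79%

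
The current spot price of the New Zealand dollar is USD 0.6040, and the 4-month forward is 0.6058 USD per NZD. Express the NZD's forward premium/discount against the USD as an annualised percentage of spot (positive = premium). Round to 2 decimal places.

T = 4/12 years.
Period premium: (0.6058 − 0.604)/0.604 = 0.0029801.
×(1/T) gives 0.89% p.a.

+0.89%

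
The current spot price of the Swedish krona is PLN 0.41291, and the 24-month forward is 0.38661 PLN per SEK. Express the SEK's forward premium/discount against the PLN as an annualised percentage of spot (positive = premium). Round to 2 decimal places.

-3.18%

T = 2 years.
Period premium: (0.38661 − 0.41291)/0.41291 = -0.0636943.
×(1/T) gives -3.18% p.a.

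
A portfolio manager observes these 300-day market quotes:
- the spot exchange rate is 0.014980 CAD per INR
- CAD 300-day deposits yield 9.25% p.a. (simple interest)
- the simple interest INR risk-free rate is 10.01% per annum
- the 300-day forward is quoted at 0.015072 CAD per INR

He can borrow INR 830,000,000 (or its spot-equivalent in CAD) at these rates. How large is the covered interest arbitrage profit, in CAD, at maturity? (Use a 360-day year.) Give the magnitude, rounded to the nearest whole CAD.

T = 300/360 years.
Keep in INR, deliver into the forward: 830,000,000·1.0834166667·0.015072 = CAD 13,553,282.48.
Swap to CAD now, deposit: 830,000,000·0.014980·1.0770833333 = CAD 13,391,807.92.
The quoted forward overvalues INR, so borrow CAD, buy INR at spot, deposit the INR at 10.01%, and sell the proceeds forward at 0.015072.
Profit = 13,553,282.48 − 13,391,807.92 = CAD 161,475.

CAD 161,475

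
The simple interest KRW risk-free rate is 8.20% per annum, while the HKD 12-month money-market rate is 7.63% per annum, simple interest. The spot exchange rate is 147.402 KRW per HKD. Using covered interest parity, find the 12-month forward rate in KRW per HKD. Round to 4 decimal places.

148.1826

T = 1 year.
Growth of 1 KRW over T: 1 + 0.0820×1 = 1.082000.
HKD growth factor: 1 + 0.0763×1 = 1.076300.
So F = 147.402 × 1.082000 / 1.076300 = 148.182629 (KRW/HKD).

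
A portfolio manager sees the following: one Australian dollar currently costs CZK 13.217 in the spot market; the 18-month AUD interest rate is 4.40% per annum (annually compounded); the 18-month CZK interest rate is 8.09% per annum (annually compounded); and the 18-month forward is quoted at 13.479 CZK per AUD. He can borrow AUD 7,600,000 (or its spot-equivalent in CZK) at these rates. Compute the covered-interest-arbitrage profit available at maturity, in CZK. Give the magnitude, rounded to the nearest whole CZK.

T = 18/12 years.
Invest the AUD and cover forward: 7,600,000 × 1.06672076196 × 13.479 = CZK 109,275,301.54.
Convert at spot and invest in CZK: 7,600,000 × 13.217 × 1.1237721767 = CZK 112,882,016.13.
The quoted forward undervalues AUD, so borrow AUD, convert to CZK at spot, deposit the CZK at 8.09%, and buy AUD forward at 13.479 to cover the loan.
Profit = 112,882,016.13 − 109,275,301.54 = CZK 3,606,715.

CZK 3,606,715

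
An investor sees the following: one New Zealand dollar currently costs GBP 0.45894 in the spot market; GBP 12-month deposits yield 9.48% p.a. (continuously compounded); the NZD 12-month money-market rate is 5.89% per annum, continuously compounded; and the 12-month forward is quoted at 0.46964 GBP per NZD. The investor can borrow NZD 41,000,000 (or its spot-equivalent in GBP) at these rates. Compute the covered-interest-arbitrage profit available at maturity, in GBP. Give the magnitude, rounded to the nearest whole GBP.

T = 1 year.
Route A — deposit NZD, sell forward: 41,000,000 × 1.0606691685 × 0.46964 = GBP 20,423,439.40.
Route B — convert at spot, deposit GBP: 41,000,000 × 0.45894 × 1.0994389453 = GBP 20,687,636.89.
The quoted forward undervalues NZD, so borrow NZD, convert to GBP at spot, deposit the GBP at 9.48%, and buy NZD forward at 0.46964 to cover the loan.
Arbitrage profit = |20,423,439.40 − 20,687,636.89| = GBP 264,197.

GBP 264,197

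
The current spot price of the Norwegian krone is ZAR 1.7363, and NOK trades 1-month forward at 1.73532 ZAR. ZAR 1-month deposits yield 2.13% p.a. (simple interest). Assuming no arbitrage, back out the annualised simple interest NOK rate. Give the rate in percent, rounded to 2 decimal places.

2.81%

T = 1/12 years.
CIP gives F = S · g_ZAR/g_NOK, so g_ZAR/g_NOK = 1.73532/1.7363 = 0.9994356.
ZAR growth factor: 1 + 0.0213×1/12 = 1.001775.
Hence g_NOK = 1.0023407.
r = (1.0023407 − 1)/(1/12) = 0.028088 → 2.81%.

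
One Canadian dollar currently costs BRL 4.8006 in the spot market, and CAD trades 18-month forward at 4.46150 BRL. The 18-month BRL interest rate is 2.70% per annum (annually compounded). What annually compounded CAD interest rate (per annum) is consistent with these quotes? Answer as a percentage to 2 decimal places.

7.84%

T = 18/12 years.
F/S = 4.4615/4.8006 = 0.9293630 = (growth of BRL) / (growth of CAD).
BRL growth factor: (1 + 0.0270)^(18/12) = 1.0407722.
That pins the CAD growth at 1.1198769.
Annualise: 1.1198769^(12/18) − 1 = 0.078401 = 7.84%.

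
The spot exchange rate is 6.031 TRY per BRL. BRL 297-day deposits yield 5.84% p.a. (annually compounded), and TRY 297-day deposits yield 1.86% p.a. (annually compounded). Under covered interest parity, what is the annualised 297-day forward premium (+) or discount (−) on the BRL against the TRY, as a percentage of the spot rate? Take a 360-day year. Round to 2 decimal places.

-3.77%

T = 297/360 years.
CIP forward (TRY per BRL) = 6.031 × 1.0153202/1.0479393 = 5.843274.
Annualised premium = (F − S)/S × (1/T) = (5.843274 − 6.031)/6.031 ÷ (297/360) = -3.77%.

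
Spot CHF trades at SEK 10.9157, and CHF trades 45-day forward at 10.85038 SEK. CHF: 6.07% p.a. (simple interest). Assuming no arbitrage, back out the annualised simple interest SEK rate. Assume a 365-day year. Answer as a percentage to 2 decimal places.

T = 45/365 years.
F/S = 10.85038/10.9157 = 0.9940160 = (growth of SEK) / (growth of CHF).
CHF growth factor: 1 + 0.0607×45/365 = 1.0074836.
Hence g_SEK = 1.0014548.
(1.0014548 − 1)/T = 0.011800, i.e. 1.18%.

1.18%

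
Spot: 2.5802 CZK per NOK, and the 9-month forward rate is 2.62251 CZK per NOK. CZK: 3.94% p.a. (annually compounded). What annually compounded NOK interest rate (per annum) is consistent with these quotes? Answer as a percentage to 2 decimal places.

T = 9/12 years.
CIP gives F = S · g_CZK/g_NOK, so g_CZK/g_NOK = 2.62251/2.5802 = 1.0163980.
The CZK side grows by (1 + 0.0394)^(9/12) = 1.0294068.
Hence g_NOK = 1.0127989.
r = 1.0127989^(12/9) − 1 = 0.017101 → 1.71%.

1.71%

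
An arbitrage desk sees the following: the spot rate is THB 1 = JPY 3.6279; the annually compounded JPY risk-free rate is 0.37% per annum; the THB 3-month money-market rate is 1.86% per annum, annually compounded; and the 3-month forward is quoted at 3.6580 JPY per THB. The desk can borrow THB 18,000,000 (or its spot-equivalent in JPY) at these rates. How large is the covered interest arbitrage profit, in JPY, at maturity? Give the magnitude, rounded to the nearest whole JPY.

T = 3/12 years.
Route A — deposit THB, sell forward: 18,000,000 × 1.0046179137 × 3.6580 = JPY 66,148,061.91.
Route B — convert at spot, deposit JPY: 18,000,000 × 3.6279 × 1.0009237193 = JPY 65,362,520.90.
The quoted forward overvalues THB, so borrow JPY, buy THB at spot, deposit the THB at 1.86%, and sell the proceeds forward at 3.6580.
Arbitrage profit = |66,148,061.91 − 65,362,520.90| = JPY 785,541.

JPY 785,541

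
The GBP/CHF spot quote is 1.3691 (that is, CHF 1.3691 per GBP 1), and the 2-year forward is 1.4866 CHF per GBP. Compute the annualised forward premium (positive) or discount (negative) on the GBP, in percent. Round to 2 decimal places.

T = 2 years.
Period premium: (1.4866 − 1.3691)/1.3691 = 0.0858228.
Annualise by dividing by T: 0.0858228 / 2 = 0.042911 → 4.29%.

+4.29%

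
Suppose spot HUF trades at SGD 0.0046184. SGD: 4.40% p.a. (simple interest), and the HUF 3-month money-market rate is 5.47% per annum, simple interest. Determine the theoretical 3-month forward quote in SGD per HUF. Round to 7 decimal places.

0.0046062

T = 3/12 years.
SGD growth factor: 1 + 0.0440×3/12 = 1.011000.
HUF accumulates by 1 + 0.0547×3/12 = 1.013675.
So F = 0.0046184 × 1.011000 / 1.013675 = 0.004606212 (SGD/HUF).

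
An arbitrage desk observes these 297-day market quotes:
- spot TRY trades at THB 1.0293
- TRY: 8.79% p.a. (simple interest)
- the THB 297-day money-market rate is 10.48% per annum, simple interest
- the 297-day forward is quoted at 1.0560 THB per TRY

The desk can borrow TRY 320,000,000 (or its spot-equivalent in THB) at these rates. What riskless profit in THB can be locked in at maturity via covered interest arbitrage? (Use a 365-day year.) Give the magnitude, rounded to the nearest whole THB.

T = 297/365 years.
Invest the TRY and cover forward: 320,000,000 × 1.07152410959 × 1.0560 = THB 362,089,427.11.
Convert at spot and invest in THB: 320,000,000 × 1.0293 × 1.08527561644 = THB 357,463,741.44.
The quoted forward overvalues TRY, so borrow THB, buy TRY at spot, deposit the TRY at 8.79%, and sell the proceeds forward at 1.0560.
The gap between the two covered legs is THB 4,625,686.

THB 4,625,686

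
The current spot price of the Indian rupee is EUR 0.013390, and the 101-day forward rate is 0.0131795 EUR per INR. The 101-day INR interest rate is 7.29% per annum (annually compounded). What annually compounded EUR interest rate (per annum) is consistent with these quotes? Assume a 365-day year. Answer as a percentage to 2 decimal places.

1.32%

T = 101/365 years.
By CIP, F/S equals the EUR-to-INR growth ratio: 0.0131795/0.01339 = 0.9842793.
INR growth factor: (1 + 0.0729)^(101/365) = 1.0196617.
That pins the EUR growth at 1.0036319.
r = 1.0036319^(365/101) − 1 = 0.013188 → 1.32%.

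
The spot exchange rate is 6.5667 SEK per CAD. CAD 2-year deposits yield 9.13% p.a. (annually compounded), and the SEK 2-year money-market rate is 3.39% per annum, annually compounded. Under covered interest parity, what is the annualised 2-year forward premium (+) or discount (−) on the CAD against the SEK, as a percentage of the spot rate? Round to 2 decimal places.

T = 2 years.
F = S · g_SEK/g_CAD = 6.5667 × 1.0689492/1.1909357 = 5.8940787.
(F − S)/S ÷ T = (5.8940787 − 6.5667)/6.5667/2 = -0.051215 → -5.12%.

-5.12%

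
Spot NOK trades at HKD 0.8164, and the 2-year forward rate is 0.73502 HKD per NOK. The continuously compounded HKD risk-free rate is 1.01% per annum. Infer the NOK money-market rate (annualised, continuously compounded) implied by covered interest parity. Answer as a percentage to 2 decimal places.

T = 2 years.
F/S = 0.73502/0.8164 = 0.9003185 = (growth of HKD) / (growth of NOK).
The HKD side grows by e^(0.0101×2) = 1.0204054.
Hence g_NOK = 1.1333827.
Take logs: ln 1.1333827 / 2 = 0.062603, so 6.26%.

6.26%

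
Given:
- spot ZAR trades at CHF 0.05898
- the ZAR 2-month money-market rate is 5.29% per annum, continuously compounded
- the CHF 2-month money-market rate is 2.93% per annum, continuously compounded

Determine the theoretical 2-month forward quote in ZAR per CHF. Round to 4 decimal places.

T = 2/12 years.
CHF growth factor: e^(0.0293×2/12) = 1.00489528.
Growth of 1 ZAR over T: e^(0.0529×2/12) = 1.00885565.
Forward (CHF per ZAR) = 0.05898 × 1.00489528 / 1.00885565 = 0.058748468.
Quoted the other way: 1/0.058748468 = 17.0217 ZAR per CHF.

17.0217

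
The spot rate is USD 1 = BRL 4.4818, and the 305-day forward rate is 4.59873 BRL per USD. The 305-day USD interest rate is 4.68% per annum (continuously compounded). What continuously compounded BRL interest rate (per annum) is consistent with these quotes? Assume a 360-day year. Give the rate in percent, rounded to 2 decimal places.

7.72%

T = 305/360 years.
F/S = 4.59873/4.4818 = 1.0260900 = (growth of BRL) / (growth of USD).
The USD side grows by e^(0.0468×305/360) = 1.0404466.
That pins the BRL growth at 1.0675919.
r = ln(1.0675919)/(305/360) = 0.077200 → 7.72%.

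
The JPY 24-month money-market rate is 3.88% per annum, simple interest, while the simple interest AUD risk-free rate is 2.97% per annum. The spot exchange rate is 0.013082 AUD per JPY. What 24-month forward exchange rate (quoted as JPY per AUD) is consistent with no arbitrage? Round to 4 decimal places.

T = 2 years.
AUD accumulates by 1 + 0.0297×2 = 1.059400.
JPY growth factor: 1 + 0.0388×2 = 1.077600.
So F = 0.013082 × 1.059400 / 1.077600 = 0.012861053 (AUD/JPY).
Invert for JPY per AUD: 1 / 0.012861053 = 77.7541.

77.7541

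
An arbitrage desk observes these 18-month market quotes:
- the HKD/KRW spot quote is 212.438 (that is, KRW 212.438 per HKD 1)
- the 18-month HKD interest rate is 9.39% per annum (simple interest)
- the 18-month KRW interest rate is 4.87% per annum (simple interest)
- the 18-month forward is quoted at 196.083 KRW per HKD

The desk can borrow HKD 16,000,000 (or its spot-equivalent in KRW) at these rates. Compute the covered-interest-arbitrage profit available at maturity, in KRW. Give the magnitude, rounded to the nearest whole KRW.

KRW 68,084,886

T = 18/12 years.
Route A — deposit HKD, sell forward: 16,000,000 × 1.140850 × 196.083 = KRW 3,579,220,648.80.
Route B — convert at spot, deposit KRW: 16,000,000 × 212.438 × 1.073050 = KRW 3,647,305,534.40.
The quoted forward undervalues HKD, so borrow HKD, convert to KRW at spot, deposit the KRW at 4.87%, and buy HKD forward at 196.083 to cover the loan.
Profit = 3,647,305,534.40 − 3,579,220,648.80 = KRW 68,084,886.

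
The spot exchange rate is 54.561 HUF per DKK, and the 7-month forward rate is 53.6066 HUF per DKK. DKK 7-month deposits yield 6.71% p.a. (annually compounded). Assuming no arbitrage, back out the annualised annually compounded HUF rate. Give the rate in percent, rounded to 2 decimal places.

T = 7/12 years.
CIP gives F = S · g_HUF/g_DKK, so g_HUF/g_DKK = 53.6066/54.561 = 0.9825077.
The DKK side grows by (1 + 0.0671)^(7/12) = 1.0386112.
That pins the HUF growth at 1.0204435.
r = 1.0204435^(12/7) − 1 = 0.035301 → 3.53%.

3.53%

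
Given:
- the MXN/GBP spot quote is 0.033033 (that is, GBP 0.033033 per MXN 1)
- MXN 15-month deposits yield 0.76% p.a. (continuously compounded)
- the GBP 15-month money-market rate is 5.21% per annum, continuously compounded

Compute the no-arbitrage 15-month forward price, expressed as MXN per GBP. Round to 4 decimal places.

T = 15/12 years.
GBP growth factor: e^(0.0521×15/12) = 1.06729243.
MXN accumulates by e^(0.0076×15/12) = 1.00954527.
CIP: F = S · (grow GBP)/(grow MXN) = 0.033033 × 1.06729243/1.00954527 = 0.034922526 GBP per MXN.
Quoted the other way: 1/0.034922526 = 28.6348 MXN per GBP.

28.6348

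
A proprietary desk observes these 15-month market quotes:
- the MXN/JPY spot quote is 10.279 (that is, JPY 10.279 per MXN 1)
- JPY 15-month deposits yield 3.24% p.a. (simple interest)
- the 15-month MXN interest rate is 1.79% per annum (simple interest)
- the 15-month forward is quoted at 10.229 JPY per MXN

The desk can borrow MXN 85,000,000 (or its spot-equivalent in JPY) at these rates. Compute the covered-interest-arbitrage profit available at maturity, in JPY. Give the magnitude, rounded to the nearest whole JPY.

T = 15/12 years.
Keep in MXN, deliver into the forward: 85,000,000·1.022375·10.229 = JPY 888,919,279.38.
Swap to JPY now, deposit: 85,000,000·10.279·1.040500 = JPY 909,100,457.50.
The quoted forward undervalues MXN, so borrow MXN, convert to JPY at spot, deposit the JPY at 3.24%, and buy MXN forward at 10.229 to cover the loan.
Profit = 909,100,457.50 − 888,919,279.38 = JPY 20,181,178.

JPY 20,181,178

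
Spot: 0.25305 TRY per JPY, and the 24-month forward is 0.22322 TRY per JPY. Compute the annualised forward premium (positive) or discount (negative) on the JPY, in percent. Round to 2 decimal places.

-5.89%

T = 2 years.
JPY trades forward at -11.78818% vs spot over the period.
Per annum: -0.1178818 / 2 = -0.058941 = -5.89%.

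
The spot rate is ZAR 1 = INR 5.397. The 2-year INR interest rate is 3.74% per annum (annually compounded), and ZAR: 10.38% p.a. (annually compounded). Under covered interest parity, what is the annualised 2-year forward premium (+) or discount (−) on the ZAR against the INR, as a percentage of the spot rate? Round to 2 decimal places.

-5.83%

T = 2 years.
CIP forward (INR per ZAR) = 5.397 × 1.0761988/1.2183744 = 4.767209.
(F − S)/S ÷ T = (4.767209 − 5.397)/5.397/2 = -0.058346 → -5.83%.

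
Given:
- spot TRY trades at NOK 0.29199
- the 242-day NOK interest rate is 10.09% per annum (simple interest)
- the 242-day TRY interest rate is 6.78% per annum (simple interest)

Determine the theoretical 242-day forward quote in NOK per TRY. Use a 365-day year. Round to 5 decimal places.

0.29812

T = 242/365 years.
NOK accumulates by 1 + 0.1009×242/365 = 1.0668981.
TRY accumulates by 1 + 0.0678×242/365 = 1.0449523.
So F = 0.29199 × 1.0668981 / 1.0449523 = 0.2981223 (NOK/TRY).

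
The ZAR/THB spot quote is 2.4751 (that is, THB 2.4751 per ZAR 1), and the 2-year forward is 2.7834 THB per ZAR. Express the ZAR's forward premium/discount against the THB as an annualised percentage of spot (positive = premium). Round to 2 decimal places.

+6.23%

T = 2 years.
(F − S)/S = (2.7834 − 2.4751)/2.4751 = 0.1245606.
×(1/T) gives 6.23% p.a.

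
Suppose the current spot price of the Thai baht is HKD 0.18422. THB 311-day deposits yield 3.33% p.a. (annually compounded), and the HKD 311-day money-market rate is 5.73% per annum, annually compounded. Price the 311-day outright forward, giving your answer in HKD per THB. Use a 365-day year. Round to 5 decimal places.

0.18786

T = 311/365 years.
Growth of 1 HKD over T: (1 + 0.0573)^(311/365) = 1.0486202.
THB accumulates by (1 + 0.0333)^(311/365) = 1.0283044.
So F = 0.18422 × 1.0486202 / 1.0283044 = 0.1878596 (HKD/THB).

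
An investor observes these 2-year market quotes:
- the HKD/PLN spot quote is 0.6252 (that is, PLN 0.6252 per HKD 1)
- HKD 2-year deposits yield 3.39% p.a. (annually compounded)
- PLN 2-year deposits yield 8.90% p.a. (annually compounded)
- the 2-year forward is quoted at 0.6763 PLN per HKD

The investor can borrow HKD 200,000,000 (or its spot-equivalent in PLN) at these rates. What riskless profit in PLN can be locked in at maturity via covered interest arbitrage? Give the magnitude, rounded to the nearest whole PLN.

PLN 3,701,492

T = 2 years.
Invest the HKD and cover forward: 200,000,000 × 1.06894921 × 0.6763 = PLN 144,586,070.14.
Convert at spot and invest in PLN: 200,000,000 × 0.6252 × 1.185921 = PLN 148,287,561.84.
The quoted forward undervalues HKD, so borrow HKD, convert to PLN at spot, deposit the PLN at 8.90%, and buy HKD forward at 0.6763 to cover the loan.
Profit = 148,287,561.84 − 144,586,070.14 = PLN 3,701,492.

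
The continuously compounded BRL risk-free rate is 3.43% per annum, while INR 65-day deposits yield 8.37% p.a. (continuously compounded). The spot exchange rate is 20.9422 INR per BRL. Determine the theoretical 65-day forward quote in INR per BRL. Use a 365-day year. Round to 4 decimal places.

21.1272

T = 65/365 years.
INR accumulates by e^(0.0837×65/365) = 1.01501712.
BRL accumulates by e^(0.0343×65/365) = 1.00612691.
Forward (INR per BRL) = 20.9422 × 1.01501712 / 1.00612691 = 21.127247.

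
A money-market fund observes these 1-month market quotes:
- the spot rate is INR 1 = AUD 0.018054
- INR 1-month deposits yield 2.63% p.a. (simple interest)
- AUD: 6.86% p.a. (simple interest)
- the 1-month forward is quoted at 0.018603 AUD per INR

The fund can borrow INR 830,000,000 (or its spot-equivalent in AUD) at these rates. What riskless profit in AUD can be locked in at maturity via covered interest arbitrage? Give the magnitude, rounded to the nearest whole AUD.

T = 1/12 years.
Route A — deposit INR, sell forward: 830,000,000 × 1.0021916667 × 0.018603 = AUD 15,474,330.41.
Route B — convert at spot, deposit AUD: 830,000,000 × 0.018054 × 1.0057166667 = AUD 15,070,483.22.
The quoted forward overvalues INR, so borrow AUD, buy INR at spot, deposit the INR at 2.63%, and sell the proceeds forward at 0.018603.
Arbitrage profit = |15,474,330.41 − 15,070,483.22| = AUD 403,847.

AUD 403,847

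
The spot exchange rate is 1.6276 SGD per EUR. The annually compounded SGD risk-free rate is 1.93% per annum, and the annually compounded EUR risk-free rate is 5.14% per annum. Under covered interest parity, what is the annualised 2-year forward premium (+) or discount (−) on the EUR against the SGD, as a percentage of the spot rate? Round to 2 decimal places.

T = 2 years.
CIP forward (SGD per EUR) = 1.6276 × 1.0389725/1.105442 = 1.5297335.
Annualised premium = (F − S)/S × (1/T) = (1.5297335 − 1.6276)/1.6276 ÷ 2 = -3.01%.

-3.01%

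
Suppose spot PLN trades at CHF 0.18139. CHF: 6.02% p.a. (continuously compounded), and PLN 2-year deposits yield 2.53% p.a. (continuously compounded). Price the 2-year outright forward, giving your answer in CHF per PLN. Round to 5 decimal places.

0.19450

T = 2 years.
CHF accumulates by e^(0.0602×2) = 1.1279479.
Growth of 1 PLN over T: e^(0.0253×2) = 1.051902.
CIP: F = S · (grow CHF)/(grow PLN) = 0.18139 × 1.1279479/1.051902 = 0.1945034 CHF per PLN.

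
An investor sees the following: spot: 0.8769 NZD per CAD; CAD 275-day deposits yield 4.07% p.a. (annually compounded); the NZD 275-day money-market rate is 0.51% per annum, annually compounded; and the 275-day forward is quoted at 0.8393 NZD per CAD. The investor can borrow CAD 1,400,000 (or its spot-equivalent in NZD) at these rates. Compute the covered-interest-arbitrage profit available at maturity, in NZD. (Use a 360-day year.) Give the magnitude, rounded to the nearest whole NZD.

NZD 21,061

T = 275/360 years.
Invest the CAD and cover forward: 1,400,000 × 1.030943343 × 0.8393 = NZD 1,211,379.05.
Convert at spot and invest in NZD: 1,400,000 × 0.8769 × 1.003893493 = NZD 1,232,439.89.
The quoted forward undervalues CAD, so borrow CAD, convert to NZD at spot, deposit the NZD at 0.51%, and buy CAD forward at 0.8393 to cover the loan.
The gap between the two covered legs is NZD 21,061.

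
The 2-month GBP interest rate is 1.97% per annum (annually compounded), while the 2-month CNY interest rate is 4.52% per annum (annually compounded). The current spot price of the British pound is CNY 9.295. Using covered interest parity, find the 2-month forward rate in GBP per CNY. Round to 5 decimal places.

0.10714

T = 2/12 years.
Growth of 1 CNY over T: (1 + 0.0452)^(2/12) = 1.0073953.
GBP accumulates by (1 + 0.0197)^(2/12) = 1.0032567.
So F = 9.295 × 1.0073953 / 1.0032567 = 9.333343 (CNY/GBP).
Invert for GBP per CNY: 1 / 9.333343 = 0.10714.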